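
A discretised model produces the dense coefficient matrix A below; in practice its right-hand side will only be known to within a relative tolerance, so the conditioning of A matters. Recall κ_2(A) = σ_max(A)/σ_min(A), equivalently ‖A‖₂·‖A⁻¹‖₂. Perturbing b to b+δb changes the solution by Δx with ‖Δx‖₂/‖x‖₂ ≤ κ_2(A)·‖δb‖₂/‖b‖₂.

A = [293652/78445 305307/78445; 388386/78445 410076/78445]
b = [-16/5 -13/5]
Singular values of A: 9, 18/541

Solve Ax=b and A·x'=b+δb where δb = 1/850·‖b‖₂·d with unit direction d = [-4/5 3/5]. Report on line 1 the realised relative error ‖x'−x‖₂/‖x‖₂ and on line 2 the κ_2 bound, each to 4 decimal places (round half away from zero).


0.0049
0.3182

largest singular value 9, smallest 18/541
κ_2(A) = 9 / (18/541) = 270.5000
worst-case relative error ≤ 270.5000 × 1/850 = 0.3182
solve Ax = b  →  x = [-22.0709 20.4061]
‖b‖ = 4.1231, ‖x‖ = 30.0588
Δx = A⁻¹·δb where δb = 1/850·4.1231·d; ‖Δx‖ = 0.1458
dividing the unrounded norms, ‖Δx‖/‖x‖ = 0.0049
realised/bound (from unrounded values) ≈ 0.0152


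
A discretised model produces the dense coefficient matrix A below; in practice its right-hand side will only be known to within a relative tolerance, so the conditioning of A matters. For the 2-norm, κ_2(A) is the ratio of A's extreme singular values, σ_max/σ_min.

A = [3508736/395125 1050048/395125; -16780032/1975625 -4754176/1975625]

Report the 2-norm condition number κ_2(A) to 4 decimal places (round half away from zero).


136.2500

form AᵀA = [700773105664/4641015625 204380209152/4641015625; 204380209152/4641015625 59651854336/4641015625] with trace 1216679936/7425625 and determinant 268435456/185640625
eigenvalues of AᵀA: λ = (tr ± √(tr²−4·det))/2 = 4096/25, 65536/7425625
σ_max=√(4096/25)=(64/5), σ_min=√(65536/7425625)=(256/2725) → κ = 136.2500


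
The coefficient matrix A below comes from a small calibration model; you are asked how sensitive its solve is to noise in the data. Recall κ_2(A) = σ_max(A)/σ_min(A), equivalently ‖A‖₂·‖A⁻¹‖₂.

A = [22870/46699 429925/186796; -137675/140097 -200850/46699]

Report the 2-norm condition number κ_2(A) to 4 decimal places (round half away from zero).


160.8000

form AᵀA = [81874525/67914081 80798875/15092018; 80798875/15092018 2872965625/120736144] with trace 16161025/646416 and determinant 15625/646416
solving λ² − 16161025/646416·λ + 15625/646416 = 0 gives λ = 25, 625/646416
κ = σ_max/σ_min = 5/(25/804) = 160.8000


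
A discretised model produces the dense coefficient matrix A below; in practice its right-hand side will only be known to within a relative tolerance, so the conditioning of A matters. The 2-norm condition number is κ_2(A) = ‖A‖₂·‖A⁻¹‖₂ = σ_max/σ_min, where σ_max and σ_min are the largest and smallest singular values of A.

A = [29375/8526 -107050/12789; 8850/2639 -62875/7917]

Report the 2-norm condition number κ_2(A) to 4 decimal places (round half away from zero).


form AᵀA = [337680625/14607684 -607740625/10955763; -607740625/10955763 4375838125/32867289] with trace 121553125/777924 and determinant 390625/777924
λ_max, λ_min = (121553125/777924 ± √14773946691015625/605165749776)/2 = 625/4, 625/194481
κ = σ_max/σ_min = (25/2)/(25/441) = 220.5000

220.5000


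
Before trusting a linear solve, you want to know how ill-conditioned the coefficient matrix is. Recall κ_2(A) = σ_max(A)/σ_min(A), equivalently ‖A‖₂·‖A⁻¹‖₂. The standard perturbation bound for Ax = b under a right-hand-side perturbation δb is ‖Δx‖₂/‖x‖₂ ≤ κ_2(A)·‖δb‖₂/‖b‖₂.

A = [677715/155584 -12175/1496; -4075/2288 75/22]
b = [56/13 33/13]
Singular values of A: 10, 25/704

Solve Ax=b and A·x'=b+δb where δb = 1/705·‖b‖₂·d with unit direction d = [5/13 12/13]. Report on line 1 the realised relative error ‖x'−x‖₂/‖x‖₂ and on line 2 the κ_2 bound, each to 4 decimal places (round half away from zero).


0.0018
0.3994

largest singular value 10, smallest 25/704
κ_2(A) = 10 / (25/704) = 281.6000
κ_2(A)·‖δb‖/‖b‖ = 0.3994
solve Ax = b  →  x = [99.5294 52.7424]
2-norm of b is 5.0000; of x, 112.6404
with δb = [0.0027 0.0065], A·Δx = δb → ‖Δx‖ = 0.1997
realised ‖Δx‖/‖x‖ = 0.0018
so the bound overstates the realised error by a factor of ≈ 225.2808 (computed from the unrounded values)


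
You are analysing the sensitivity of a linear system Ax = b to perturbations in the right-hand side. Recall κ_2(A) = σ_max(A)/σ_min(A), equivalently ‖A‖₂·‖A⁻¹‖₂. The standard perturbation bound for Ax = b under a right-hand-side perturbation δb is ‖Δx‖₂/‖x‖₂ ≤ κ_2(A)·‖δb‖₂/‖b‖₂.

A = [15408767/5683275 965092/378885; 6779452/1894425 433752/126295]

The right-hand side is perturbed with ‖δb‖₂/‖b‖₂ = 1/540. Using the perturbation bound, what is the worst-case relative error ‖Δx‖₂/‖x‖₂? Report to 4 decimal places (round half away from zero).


AᵀA = [26043153009721/1291984589025 1653451421468/86132305935; 1653451421468/86132305935 104986789840/5742153729]; tr = 59054911681/1536248025, det = 59105344/1536248025
solving λ² − 59054911681/1536248025·λ + 59105344/1536248025 = 0 gives λ = 961/25, 61504/61449921
κ = σ_max/σ_min = (31/5)/(248/7839) = 195.9750
worst-case relative error ≤ 195.9750 × 1/540 = 0.3629

0.3629


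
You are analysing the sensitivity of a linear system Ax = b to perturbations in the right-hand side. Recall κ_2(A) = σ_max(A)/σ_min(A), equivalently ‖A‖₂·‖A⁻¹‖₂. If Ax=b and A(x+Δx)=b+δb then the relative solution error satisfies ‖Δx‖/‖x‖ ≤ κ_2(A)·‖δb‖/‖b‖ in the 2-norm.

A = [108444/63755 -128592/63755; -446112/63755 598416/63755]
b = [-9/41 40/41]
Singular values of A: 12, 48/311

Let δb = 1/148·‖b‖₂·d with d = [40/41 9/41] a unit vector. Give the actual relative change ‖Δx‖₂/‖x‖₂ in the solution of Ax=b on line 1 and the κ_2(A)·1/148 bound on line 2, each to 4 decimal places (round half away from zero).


from the listed singular values, σ₁ = 12, σ_n = 48/311
κ_2(A) = 12 / (48/311) = 77.7500
κ_2(A)·‖δb‖/‖b‖ = 0.5253
solve Ax = b  →  x = [-0.0500 0.0667]
‖b‖ = 1.0000, ‖x‖ = 0.0833
δb = ε·‖b‖·d = [0.0066 0.0015]; solving A·Δx = δb gives ‖Δx‖ = 0.0438
dividing the unrounded norms, ‖Δx‖/‖x‖ = 0.5253
tightness: 0.5253 against a bound of 0.5253; the bound is attained (ratio 1)

0.5253
0.5253


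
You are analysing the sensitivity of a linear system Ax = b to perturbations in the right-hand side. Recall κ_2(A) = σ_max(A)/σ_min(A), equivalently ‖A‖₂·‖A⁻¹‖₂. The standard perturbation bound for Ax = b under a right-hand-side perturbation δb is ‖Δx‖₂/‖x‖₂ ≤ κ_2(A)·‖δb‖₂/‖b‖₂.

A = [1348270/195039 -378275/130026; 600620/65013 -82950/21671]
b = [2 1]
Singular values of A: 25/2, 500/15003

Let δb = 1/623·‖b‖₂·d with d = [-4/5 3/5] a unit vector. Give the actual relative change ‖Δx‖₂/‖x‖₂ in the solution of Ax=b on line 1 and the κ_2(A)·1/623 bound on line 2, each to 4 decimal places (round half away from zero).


largest singular value 25/2, smallest 500/15003
κ = σ_max/σ_min = (25/2)/(500/15003) = 375.0750
κ_2(A)·‖δb‖/‖b‖ = 0.6020
solve Ax = b  →  x = [-11.3931 -27.7594]
‖b‖ = 2.2361, ‖x‖ = 30.0064
δb = ε·‖b‖·d = [-0.0029 0.0022]; solving A·Δx = δb gives ‖Δx‖ = 0.1077
realised ‖Δx‖/‖x‖ = 0.0036
realised/bound (from unrounded values) ≈ 0.0060

0.0036
0.6020


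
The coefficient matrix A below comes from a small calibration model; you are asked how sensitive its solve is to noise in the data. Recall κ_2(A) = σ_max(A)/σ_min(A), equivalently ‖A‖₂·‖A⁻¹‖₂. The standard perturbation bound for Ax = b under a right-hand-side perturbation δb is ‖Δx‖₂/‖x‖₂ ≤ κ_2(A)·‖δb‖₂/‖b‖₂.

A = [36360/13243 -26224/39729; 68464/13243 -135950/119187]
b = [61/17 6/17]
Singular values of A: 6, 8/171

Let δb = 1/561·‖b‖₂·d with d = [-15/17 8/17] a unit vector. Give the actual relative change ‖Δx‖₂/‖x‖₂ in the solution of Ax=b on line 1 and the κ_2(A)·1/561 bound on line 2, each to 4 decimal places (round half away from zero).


largest singular value 6, smallest 8/171
κ = σ_max/σ_min = 6/(8/171) = 128.2500
bound on ‖Δx‖/‖x‖: κ·ε = 128.2500·1/561 = 0.2286
solve Ax = b  →  x = [-13.7510 -62.6341]
‖b‖₂ = 3.6056 and ‖x‖₂ = 64.1259
re-solving with b+δb shifts x by Δx of norm 0.1374
realised ‖Δx‖/‖x‖ = 0.0021
realised/bound (from unrounded values) ≈ 0.0094

0.0021
0.2286


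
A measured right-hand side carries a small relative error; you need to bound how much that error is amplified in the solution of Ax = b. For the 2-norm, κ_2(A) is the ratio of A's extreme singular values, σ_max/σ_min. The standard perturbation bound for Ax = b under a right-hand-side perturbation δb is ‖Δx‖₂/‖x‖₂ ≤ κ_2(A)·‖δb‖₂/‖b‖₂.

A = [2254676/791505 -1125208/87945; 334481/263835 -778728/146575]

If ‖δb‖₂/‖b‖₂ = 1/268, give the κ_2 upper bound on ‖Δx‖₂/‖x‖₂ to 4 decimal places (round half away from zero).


form AᵀA = [1441529401/148279329 -88929732808/2059435125; -88929732808/2059435125 219586282624/1144130625] with trace 11116861849/55130625 and determinant 1626347584/1378265625
solving λ² − 11116861849/55130625·λ + 1626347584/1378265625 = 0 gives λ = 5041/25, 322624/55130625
κ_2(A) = √(λ_max/λ_min) = √((5041/25) / (322624/55130625)) = 185.6250
worst-case relative error ≤ 185.6250 × 1/268 = 0.6926

0.6926


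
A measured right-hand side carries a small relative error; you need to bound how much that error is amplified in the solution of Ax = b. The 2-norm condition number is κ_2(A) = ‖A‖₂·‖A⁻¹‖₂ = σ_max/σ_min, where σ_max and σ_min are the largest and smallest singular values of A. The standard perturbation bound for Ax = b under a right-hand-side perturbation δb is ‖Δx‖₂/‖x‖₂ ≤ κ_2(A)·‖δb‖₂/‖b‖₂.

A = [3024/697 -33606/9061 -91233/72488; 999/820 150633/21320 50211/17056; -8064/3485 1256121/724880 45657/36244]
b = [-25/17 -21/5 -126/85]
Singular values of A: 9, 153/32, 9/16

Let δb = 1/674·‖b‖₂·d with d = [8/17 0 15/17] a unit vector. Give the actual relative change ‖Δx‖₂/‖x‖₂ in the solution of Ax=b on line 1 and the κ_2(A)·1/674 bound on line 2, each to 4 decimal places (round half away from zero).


from the listed singular values, σ₁ = 9, σ_n = 9/16
condition number: 9 ÷ (9/16) = 16.0000
worst-case relative error ≤ 16.0000 × 1/674 = 0.0237
solve Ax = b  →  x = [-0.5390 0.9402 -3.4601]
‖b‖₂ = 4.6904 and ‖x‖₂ = 3.6258
Δx = A⁻¹·δb where δb = 1/674·4.6904·d; ‖Δx‖ = 0.0124
relative error = 0.0034
tightness: 0.0034 against a bound of 0.0237 (unrounded ratio ≈ 0.1437)

0.0034
0.0237


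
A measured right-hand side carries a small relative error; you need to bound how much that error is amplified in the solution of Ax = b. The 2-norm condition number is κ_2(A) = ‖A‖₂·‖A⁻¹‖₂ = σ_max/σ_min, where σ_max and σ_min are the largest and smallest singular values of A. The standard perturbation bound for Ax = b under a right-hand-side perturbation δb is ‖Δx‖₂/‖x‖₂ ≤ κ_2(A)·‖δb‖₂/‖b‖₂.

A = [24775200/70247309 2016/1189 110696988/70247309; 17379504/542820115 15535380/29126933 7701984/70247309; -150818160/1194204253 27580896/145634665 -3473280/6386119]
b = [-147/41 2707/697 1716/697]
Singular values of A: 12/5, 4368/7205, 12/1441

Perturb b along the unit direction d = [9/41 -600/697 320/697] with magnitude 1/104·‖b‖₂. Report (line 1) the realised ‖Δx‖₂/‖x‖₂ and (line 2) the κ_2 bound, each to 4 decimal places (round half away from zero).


0.0187
2.7712

from the listed singular values, σ₁ = 12/5, σ_n = 12/1441
κ_2(A) = (12/5) / (12/1441) = 288.2000
bound on ‖Δx‖/‖x‖: κ·ε = 288.2000·1/104 = 2.7712
solve Ax = b  →  x = [350.2254 3.6452 -84.5816]
2-norm of b is 5.8310; of x, 360.3126
δb = ε·‖b‖·d = [0.0123 -0.0483 0.0257]; solving A·Δx = δb gives ‖Δx‖ = 6.7327
dividing the unrounded norms, ‖Δx‖/‖x‖ = 0.0187
realised/bound (from unrounded values) ≈ 0.0067


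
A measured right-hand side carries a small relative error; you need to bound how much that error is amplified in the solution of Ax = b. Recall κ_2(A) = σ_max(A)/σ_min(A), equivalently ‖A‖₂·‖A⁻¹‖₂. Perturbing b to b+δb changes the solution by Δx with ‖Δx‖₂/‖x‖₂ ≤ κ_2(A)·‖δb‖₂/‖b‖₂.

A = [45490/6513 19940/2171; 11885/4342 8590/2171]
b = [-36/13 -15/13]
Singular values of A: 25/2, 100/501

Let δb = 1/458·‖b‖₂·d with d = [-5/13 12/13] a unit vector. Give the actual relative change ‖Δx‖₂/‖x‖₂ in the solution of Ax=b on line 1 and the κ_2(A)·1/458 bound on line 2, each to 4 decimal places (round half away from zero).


0.1367
0.1367

from the listed singular values, σ₁ = 25/2, σ_n = 100/501
κ_2(A) = (25/2) / (100/501) = 62.6250
perturbation bound = 62.6250·1/458 = 0.1367
solve Ax = b  →  x = [-0.1440 -0.1920]
‖b‖ = 3.0000, ‖x‖ = 0.2400
Δx = A⁻¹·δb where δb = 1/458·3.0000·d; ‖Δx‖ = 0.0328
realised ‖Δx‖/‖x‖ = 0.1367
tightness: 0.1367 against a bound of 0.1367; the bound is attained (ratio 1)


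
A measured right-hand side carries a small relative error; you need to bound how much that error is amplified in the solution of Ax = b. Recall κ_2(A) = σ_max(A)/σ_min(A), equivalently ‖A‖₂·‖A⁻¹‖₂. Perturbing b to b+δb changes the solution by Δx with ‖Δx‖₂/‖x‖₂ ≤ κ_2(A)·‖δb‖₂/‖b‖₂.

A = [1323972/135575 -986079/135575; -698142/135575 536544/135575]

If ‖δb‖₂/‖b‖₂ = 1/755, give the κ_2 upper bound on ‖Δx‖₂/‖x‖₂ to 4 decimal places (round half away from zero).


AᵀA = [7751917332/63600625 -5813580924/63600625; -5813580924/63600625 4360661793/63600625]; tr = 96900633/508805, det = 90668484/63600625
char-poly roots: 4761/25 and 19044/2544025
σ_max=√(4761/25)=(69/5), σ_min=√(19044/2544025)=(138/1595) → κ = 159.5000
worst-case relative error ≤ 159.5000 × 1/755 = 0.2113

0.2113


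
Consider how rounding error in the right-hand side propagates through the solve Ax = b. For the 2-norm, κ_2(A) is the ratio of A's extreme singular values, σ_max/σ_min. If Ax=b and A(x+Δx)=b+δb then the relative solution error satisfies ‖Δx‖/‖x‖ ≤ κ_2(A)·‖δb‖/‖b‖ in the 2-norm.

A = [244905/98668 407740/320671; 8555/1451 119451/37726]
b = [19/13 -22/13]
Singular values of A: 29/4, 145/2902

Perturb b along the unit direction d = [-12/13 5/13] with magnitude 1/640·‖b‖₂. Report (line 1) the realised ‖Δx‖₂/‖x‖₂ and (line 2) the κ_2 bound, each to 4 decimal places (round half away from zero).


from the listed singular values, σ₁ = 29/4, σ_n = 145/2902
κ_2(A) = (29/4) / (145/2902) = 145.1000
bound on ‖Δx‖/‖x‖: κ·ε = 145.1000·1/640 = 0.2267
solve Ax = b  →  x = [18.7148 -35.3834]
2-norm of b is 2.2361; of x, 40.0278
with δb = [-0.0032 0.0013], A·Δx = δb → ‖Δx‖ = 0.0699
dividing the unrounded norms, ‖Δx‖/‖x‖ = 0.0017
realised/bound (from unrounded values) ≈ 0.0077

0.0017
0.2267


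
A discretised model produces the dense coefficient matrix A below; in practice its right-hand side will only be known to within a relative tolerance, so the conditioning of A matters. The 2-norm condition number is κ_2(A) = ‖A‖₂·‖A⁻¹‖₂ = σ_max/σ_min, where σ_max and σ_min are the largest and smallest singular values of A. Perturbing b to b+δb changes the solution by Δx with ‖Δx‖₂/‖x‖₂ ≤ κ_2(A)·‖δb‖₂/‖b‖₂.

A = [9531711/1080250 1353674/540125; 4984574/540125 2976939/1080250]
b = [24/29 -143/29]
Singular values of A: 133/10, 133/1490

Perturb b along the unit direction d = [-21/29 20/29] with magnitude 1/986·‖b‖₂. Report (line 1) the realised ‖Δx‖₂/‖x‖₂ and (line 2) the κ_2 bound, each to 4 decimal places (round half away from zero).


0.0013
0.1511

σ_max = 133/10, σ_min = 133/1490
condition number: (133/10) ÷ (133/1490) = 149.0000
bound on ‖Δx‖/‖x‖: κ·ε = 149.0000·1/986 = 0.1511
solve Ax = b  →  x = [12.3308 -43.0827]
‖b‖ = 5.0000, ‖x‖ = 44.8126
δb = ε·‖b‖·d = [-0.0037 0.0035]; solving A·Δx = δb gives ‖Δx‖ = 0.0568
dividing the unrounded norms, ‖Δx‖/‖x‖ = 0.0013
so the bound overstates the realised error by a factor of ≈ 119.2015 (computed from the unrounded values)


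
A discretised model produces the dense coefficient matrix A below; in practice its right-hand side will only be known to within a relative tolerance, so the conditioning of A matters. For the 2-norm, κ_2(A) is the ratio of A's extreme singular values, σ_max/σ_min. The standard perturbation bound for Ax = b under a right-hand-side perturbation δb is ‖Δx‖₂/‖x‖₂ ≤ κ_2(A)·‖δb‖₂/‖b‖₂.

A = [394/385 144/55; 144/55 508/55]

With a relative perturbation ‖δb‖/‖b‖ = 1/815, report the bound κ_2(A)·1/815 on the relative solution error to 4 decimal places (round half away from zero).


M = AᵀA = [46852/5929 22752/847; 22752/847 11152/121]. tr(M)=593300/5929, det(M)=40000/5929
char-poly roots: 100 and 400/5929
σ_max=√100=10, σ_min=√(400/5929)=(20/77) → κ = 38.5000
perturbation bound = 38.5000·1/815 = 0.0472

0.0472


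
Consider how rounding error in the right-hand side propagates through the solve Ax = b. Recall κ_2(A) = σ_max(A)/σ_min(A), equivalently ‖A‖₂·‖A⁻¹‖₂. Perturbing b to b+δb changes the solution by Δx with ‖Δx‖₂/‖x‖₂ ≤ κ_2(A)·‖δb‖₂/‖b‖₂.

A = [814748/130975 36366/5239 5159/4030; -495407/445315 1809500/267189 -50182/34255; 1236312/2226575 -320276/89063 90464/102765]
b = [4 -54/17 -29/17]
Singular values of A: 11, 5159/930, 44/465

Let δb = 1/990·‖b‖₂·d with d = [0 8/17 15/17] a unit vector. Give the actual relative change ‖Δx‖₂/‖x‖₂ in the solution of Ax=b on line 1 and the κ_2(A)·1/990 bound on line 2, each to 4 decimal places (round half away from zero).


from the listed singular values, σ₁ = 11, σ_n = 44/465
condition number: 11 ÷ (44/465) = 116.2500
bound on ‖Δx‖/‖x‖: κ·ε = 116.2500·1/990 = 0.1174
solve Ax = b  →  x = [11.9404 -4.7782 -28.9884]
2-norm of b is 5.3852; of x, 31.7133
with δb = [0.0000 0.0026 0.0048], A·Δx = δb → ‖Δx‖ = 0.0575
dividing the unrounded norms, ‖Δx‖/‖x‖ = 0.0018
realised/bound (from unrounded values) ≈ 0.0154

0.0018
0.1174


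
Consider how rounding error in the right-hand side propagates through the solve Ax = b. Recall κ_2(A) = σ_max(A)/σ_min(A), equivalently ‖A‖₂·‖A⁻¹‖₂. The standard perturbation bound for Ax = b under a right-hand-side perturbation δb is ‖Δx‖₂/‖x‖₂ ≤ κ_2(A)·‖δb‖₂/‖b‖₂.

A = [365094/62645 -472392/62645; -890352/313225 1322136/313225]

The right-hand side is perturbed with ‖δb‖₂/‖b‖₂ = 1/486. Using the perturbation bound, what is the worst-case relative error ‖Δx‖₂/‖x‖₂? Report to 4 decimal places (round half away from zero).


form AᵀA = [14273589636/339480625 -18992572848/339480625; -18992572848/339480625 25352590464/339480625] with trace 1585047204/13579225 and determinant 136048896/13579225
char-poly roots: 2916/25 and 46656/543169
κ = σ_max/σ_min = (54/5)/(216/737) = 36.8500
worst-case relative error ≤ 36.8500 × 1/486 = 0.0758

0.0758


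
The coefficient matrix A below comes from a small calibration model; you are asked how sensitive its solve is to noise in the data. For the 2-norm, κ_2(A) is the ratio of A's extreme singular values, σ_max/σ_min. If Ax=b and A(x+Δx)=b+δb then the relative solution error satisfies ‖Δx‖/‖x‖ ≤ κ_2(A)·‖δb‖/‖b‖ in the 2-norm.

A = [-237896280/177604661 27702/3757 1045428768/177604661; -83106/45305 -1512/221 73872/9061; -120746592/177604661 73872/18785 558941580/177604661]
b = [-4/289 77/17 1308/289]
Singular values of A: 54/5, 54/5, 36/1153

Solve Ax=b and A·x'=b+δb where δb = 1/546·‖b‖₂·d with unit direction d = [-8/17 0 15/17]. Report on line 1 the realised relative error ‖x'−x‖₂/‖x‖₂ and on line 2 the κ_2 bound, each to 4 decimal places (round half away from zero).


from the listed singular values, σ₁ = 54/5, σ_n = 36/1153
condition number: (54/5) ÷ (36/1153) = 345.9000
bound on ‖Δx‖/‖x‖: κ·ε = 345.9000·1/546 = 0.6335
solve Ax = b  →  x = [124.8880 -0.1140 28.5597]
‖b‖ = 6.4031, ‖x‖ = 128.1119
Δx = A⁻¹·δb where δb = 1/546·6.4031·d; ‖Δx‖ = 0.3756
relative error = 0.0029
so the bound overstates the realised error by a factor of ≈ 216.0834 (computed from the unrounded values)

0.0029
0.6335


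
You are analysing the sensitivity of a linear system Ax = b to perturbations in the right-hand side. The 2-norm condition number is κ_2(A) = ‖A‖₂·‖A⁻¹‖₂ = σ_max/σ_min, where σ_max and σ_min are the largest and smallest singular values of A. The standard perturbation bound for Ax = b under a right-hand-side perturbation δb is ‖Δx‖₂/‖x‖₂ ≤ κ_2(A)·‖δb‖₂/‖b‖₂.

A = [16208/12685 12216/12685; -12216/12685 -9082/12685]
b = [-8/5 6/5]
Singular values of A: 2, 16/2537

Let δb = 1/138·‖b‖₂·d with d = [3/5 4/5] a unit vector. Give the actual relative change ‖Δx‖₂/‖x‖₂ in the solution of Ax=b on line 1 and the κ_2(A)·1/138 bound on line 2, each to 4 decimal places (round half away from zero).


from the listed singular values, σ₁ = 2, σ_n = 16/2537
κ = σ_max/σ_min = 2/(16/2537) = 317.1250
bound on ‖Δx‖/‖x‖: κ·ε = 317.1250·1/138 = 2.2980
solve Ax = b  →  x = [-0.8000 -0.6000]
2-norm of b is 2.0000; of x, 1.0000
re-solving with b+δb shifts x by Δx of norm 2.2980
dividing the unrounded norms, ‖Δx‖/‖x‖ = 2.2980
realised/bound = 1 exactly: the bound is attained for this b and d

2.2980
2.2980


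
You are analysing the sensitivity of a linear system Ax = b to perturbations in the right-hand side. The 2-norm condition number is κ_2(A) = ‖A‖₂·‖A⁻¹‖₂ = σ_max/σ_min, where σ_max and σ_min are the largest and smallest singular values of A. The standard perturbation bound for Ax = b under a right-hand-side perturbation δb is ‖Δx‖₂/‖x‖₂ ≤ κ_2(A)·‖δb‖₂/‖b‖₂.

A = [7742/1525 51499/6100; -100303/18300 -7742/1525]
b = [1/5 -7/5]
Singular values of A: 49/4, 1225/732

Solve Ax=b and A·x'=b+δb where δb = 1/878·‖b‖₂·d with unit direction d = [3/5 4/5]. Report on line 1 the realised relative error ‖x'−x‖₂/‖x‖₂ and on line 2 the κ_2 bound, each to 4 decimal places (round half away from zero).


σ_max = 49/4, σ_min = 1225/732
condition number: (49/4) ÷ (1225/732) = 7.3200
perturbation bound = 7.3200·1/878 = 0.0083
solve Ax = b  →  x = [0.5270 -0.2932]
‖b‖₂ = 1.4142 and ‖x‖₂ = 0.6031
re-solving with b+δb shifts x by Δx of norm 0.0010
relative error = 0.0016
so the bound overstates the realised error by a factor of ≈ 5.2241 (computed from the unrounded values)

0.0016
0.0083


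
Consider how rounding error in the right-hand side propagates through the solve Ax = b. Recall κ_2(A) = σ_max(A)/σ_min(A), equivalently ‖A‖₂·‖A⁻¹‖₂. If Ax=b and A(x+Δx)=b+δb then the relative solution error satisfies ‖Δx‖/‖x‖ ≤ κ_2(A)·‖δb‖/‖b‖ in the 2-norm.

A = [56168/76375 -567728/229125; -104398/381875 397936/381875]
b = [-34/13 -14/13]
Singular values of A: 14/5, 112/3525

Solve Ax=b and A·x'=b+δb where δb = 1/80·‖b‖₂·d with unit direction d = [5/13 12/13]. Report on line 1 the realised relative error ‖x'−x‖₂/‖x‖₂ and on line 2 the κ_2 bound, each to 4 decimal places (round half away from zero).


σ_max = 14/5, σ_min = 112/3525
κ_2(A) = (14/5) / (112/3525) = 88.1250
bound on ‖Δx‖/‖x‖: κ·ε = 88.1250·1/80 = 1.1016
solve Ax = b  →  x = [-60.6286 -16.9393]
‖b‖ = 2.8284, ‖x‖ = 62.9505
Δx = A⁻¹·δb where δb = 1/80·2.8284·d; ‖Δx‖ = 1.1127
dividing the unrounded norms, ‖Δx‖/‖x‖ = 0.0177
so the bound overstates the realised error by a factor of ≈ 62.3178 (computed from the unrounded values)

0.0177
1.1016


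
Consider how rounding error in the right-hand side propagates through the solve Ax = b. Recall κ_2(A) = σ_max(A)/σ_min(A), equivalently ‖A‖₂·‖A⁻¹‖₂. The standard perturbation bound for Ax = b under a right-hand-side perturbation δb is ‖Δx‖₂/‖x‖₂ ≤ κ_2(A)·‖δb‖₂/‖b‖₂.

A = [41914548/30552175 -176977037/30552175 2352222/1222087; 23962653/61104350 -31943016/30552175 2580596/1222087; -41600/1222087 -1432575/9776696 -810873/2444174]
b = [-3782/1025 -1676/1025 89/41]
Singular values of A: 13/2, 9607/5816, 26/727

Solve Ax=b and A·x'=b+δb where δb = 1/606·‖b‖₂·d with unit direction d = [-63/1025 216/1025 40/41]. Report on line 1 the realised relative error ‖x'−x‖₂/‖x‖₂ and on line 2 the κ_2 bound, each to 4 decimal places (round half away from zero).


from the listed singular values, σ₁ = 13/2, σ_n = 26/727
κ = σ_max/σ_min = (13/2)/(26/727) = 181.7500
perturbation bound = 181.7500·1/606 = 0.2999
solve Ax = b  →  x = [-54.6942 -11.0102 3.9317]
2-norm of b is 4.5826; of x, 55.9297
with δb = [-0.0005 0.0016 0.0074], A·Δx = δb → ‖Δx‖ = 0.2114
realised ‖Δx‖/‖x‖ = 0.0038
realised/bound (from unrounded values) ≈ 0.0126

0.0038
0.2999


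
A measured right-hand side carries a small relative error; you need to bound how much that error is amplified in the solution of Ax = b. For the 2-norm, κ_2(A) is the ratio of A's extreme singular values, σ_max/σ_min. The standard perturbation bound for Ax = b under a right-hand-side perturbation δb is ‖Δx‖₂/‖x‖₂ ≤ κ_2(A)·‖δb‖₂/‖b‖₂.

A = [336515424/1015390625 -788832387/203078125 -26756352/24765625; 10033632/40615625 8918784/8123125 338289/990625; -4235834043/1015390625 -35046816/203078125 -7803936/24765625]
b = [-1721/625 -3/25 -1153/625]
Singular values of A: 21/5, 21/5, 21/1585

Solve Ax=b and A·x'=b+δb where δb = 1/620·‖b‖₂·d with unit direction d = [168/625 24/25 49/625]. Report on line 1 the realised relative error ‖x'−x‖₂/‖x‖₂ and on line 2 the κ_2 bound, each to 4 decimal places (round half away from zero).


0.0053
0.5113

from the listed singular values, σ₁ = 21/5, σ_n = 21/1585
condition number: (21/5) ÷ (21/1585) = 317.0000
κ_2(A)·‖δb‖/‖b‖ = 0.5113
solve Ax = b  →  x = [5.0218 21.2346 -72.2571]
2-norm of b is 3.3166; of x, 75.4799
with δb = [0.0014 0.0051 0.0004], A·Δx = δb → ‖Δx‖ = 0.4038
realised ‖Δx‖/‖x‖ = 0.0053
tightness: 0.0053 against a bound of 0.5113 (unrounded ratio ≈ 0.0105)


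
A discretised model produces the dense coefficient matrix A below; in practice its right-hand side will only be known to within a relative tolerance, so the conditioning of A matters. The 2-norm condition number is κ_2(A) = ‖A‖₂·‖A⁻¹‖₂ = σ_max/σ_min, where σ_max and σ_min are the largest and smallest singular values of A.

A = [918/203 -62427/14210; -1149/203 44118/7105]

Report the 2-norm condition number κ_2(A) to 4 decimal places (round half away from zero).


M = AᵀA = [2162925/41209 -15869115/288463; -15869115/288463 467308881/8076964]. tr(M)=1059741/9604, det(M)=2025/196
eigenvalues of AᵀA: λ = (tr ± √(tr²−4·det))/2 = 441/4, 225/2401
so κ_2 = √((441/4) / (225/2401)) = 34.3000

34.3000


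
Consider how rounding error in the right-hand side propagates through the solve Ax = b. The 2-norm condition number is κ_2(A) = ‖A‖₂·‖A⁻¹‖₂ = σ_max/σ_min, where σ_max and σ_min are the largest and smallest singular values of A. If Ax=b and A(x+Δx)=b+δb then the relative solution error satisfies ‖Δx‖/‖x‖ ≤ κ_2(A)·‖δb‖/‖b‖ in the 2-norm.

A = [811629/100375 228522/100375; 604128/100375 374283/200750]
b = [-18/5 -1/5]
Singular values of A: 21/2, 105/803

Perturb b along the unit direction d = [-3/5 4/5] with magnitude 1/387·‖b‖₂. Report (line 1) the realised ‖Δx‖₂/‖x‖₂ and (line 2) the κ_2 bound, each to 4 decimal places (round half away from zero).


0.0047
0.2075

largest singular value 21/2, smallest 105/803
κ_2(A) = (21/2) / (105/803) = 80.3000
κ_2(A)·‖δb‖/‖b‖ = 0.2075
solve Ax = b  →  x = [-4.5570 14.6034]
‖b‖ = 3.6056, ‖x‖ = 15.2979
re-solving with b+δb shifts x by Δx of norm 0.0713
realised ‖Δx‖/‖x‖ = 0.0047
so the bound overstates the realised error by a factor of ≈ 44.5502 (computed from the unrounded values)


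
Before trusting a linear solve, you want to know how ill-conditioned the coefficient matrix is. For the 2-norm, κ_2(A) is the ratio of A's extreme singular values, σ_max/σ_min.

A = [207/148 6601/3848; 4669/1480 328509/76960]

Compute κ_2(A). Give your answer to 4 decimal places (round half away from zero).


59.2000

form AᵀA = [26084461/2190400 139006917/8761600; 139006917/8761600 741700849/35046400] with trace 46362089/1401856 and determinant 6996025/22429696
solving λ² − 46362089/1401856·λ + 6996025/22429696 = 0 gives λ = 529/16, 13225/1401856
σ_max=√(529/16)=(23/4), σ_min=√(13225/1401856)=(115/1184) → κ = 59.2000


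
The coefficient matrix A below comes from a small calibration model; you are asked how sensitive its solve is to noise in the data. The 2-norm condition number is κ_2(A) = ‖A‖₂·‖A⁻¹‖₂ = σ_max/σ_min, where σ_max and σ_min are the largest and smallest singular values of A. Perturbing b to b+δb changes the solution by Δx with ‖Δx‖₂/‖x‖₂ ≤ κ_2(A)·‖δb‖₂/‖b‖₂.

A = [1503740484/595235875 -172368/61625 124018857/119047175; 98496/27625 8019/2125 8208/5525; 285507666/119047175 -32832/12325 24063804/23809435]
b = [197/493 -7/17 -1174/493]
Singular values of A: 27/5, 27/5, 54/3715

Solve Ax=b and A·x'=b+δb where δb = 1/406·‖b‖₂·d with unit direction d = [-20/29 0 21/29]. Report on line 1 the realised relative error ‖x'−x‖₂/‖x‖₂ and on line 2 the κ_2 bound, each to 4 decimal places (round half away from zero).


0.0030
0.9150

largest singular value 27/5, smallest 54/3715
κ_2(A) = (27/5) / (54/3715) = 371.5000
κ_2(A)·‖δb‖/‖b‖ = 0.9150
solve Ax = b  →  x = [52.7083 0.1259 -127.0969]
2-norm of b is 2.4495; of x, 137.5928
δb = ε·‖b‖·d = [-0.0042 0.0000 0.0044]; solving A·Δx = δb gives ‖Δx‖ = 0.4151
relative error = 0.0030
so the bound overstates the realised error by a factor of ≈ 303.3290 (computed from the unrounded values)


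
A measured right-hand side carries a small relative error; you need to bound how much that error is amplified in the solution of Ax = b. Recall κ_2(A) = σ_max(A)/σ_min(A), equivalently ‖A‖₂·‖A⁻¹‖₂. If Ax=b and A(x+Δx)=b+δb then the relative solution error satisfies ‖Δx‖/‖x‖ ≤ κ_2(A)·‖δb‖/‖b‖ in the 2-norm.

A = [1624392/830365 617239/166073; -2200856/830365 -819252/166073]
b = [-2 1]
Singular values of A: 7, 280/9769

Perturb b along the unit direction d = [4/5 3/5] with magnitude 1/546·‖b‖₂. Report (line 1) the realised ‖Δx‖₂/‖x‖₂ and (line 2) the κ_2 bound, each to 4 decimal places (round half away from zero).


σ_max = 7, σ_min = 280/9769
κ = σ_max/σ_min = 7/(280/9769) = 244.2250
κ_2(A)·‖δb‖/‖b‖ = 0.4473
solve Ax = b  →  x = [30.6502 -16.6706]
2-norm of b is 2.2361; of x, 34.8905
re-solving with b+δb shifts x by Δx of norm 0.1429
dividing the unrounded norms, ‖Δx‖/‖x‖ = 0.0041
realised/bound (from unrounded values) ≈ 0.0092

0.0041
0.4473


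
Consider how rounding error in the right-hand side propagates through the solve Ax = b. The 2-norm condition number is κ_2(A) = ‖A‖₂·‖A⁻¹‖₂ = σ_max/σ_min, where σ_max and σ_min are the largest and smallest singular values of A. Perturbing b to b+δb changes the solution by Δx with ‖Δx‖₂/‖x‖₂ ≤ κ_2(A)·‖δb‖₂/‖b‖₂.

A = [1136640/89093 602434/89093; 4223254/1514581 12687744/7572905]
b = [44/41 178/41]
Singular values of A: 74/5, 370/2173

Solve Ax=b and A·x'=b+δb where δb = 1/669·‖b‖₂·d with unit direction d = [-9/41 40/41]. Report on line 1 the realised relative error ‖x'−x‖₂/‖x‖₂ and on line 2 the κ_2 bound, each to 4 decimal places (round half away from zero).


0.0017
0.1299

σ_max = 74/5, σ_min = 370/2173
κ_2(A) = (74/5) / (370/2173) = 86.9200
κ_2(A)·‖δb‖/‖b‖ = 0.1299
solve Ax = b  →  x = [-10.9358 20.7917]
‖b‖₂ = 4.4721 and ‖x‖₂ = 23.4923
Δx = A⁻¹·δb where δb = 1/669·4.4721·d; ‖Δx‖ = 0.0393
relative error = 0.0017
tightness: 0.0017 against a bound of 0.1299 (unrounded ratio ≈ 0.0129)


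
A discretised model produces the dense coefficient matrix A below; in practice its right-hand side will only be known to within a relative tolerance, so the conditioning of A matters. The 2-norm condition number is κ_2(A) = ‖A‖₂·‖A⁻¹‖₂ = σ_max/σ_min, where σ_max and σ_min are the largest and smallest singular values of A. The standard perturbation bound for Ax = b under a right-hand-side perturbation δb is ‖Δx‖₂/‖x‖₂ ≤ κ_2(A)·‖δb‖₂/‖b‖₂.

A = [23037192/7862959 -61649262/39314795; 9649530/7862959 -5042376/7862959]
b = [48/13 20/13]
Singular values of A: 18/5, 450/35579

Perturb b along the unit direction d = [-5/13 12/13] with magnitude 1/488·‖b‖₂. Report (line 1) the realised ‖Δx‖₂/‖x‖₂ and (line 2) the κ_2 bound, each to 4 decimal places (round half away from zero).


0.5833
0.5833

from the listed singular values, σ₁ = 18/5, σ_n = 450/35579
κ_2(A) = (18/5) / (450/35579) = 284.6320
perturbation bound = 284.6320·1/488 = 0.5833
solve Ax = b  →  x = [0.9804 -0.5229]
‖b‖ = 4.0000, ‖x‖ = 1.1111
with δb = [-0.0032 0.0076], A·Δx = δb → ‖Δx‖ = 0.6481
relative error = 0.5833
tightness: 0.5833 against a bound of 0.5833; the bound is attained (ratio 1)


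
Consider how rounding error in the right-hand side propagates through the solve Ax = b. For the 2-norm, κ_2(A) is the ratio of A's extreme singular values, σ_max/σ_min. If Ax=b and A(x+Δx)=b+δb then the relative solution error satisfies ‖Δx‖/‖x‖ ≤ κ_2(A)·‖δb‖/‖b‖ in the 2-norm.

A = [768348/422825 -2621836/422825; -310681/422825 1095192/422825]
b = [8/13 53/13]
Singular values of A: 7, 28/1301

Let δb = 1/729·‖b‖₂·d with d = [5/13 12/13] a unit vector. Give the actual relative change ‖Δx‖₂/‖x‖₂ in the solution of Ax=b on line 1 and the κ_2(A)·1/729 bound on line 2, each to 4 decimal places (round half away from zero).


largest singular value 7, smallest 28/1301
κ_2(A) = 7 / (28/1301) = 325.2500
κ_2(A)·‖δb‖/‖b‖ = 0.4462
solve Ax = b  →  x = [178.3829 52.1771]
‖b‖₂ = 4.1231 and ‖x‖₂ = 185.8572
with δb = [0.0022 0.0052], A·Δx = δb → ‖Δx‖ = 0.2628
dividing the unrounded norms, ‖Δx‖/‖x‖ = 0.0014
tightness: 0.0014 against a bound of 0.4462 (unrounded ratio ≈ 0.0032)

0.0014
0.4462


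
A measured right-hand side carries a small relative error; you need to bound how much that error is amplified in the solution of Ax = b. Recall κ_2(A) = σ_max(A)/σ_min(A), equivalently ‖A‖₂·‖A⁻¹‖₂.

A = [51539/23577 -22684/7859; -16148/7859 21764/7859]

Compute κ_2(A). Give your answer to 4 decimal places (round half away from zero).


203.2500

AᵀA = [5948977/660969 -2643812/220323; -2643812/220323 1175072/73441]; tr = 16524625/660969, det = 10000/660969
solving λ² − 16524625/660969·λ + 10000/660969 = 0 gives λ = 25, 400/660969
so κ_2 = √(25 / (400/660969)) = 203.2500


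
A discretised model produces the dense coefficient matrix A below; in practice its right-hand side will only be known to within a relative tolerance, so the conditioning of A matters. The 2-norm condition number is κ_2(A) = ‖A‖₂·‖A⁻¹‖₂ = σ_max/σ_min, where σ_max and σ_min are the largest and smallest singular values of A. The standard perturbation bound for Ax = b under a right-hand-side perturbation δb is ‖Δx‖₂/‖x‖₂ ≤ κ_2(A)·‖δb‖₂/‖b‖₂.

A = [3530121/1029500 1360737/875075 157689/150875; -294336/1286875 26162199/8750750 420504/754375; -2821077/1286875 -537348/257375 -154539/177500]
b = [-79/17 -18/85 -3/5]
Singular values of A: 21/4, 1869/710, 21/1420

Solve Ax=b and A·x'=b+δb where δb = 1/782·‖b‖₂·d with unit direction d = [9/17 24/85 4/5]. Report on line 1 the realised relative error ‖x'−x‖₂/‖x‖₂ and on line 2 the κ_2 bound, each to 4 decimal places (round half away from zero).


largest singular value 21/4, smallest 21/1420
condition number: (21/4) ÷ (21/1420) = 355.0000
bound on ‖Δx‖/‖x‖: κ·ε = 355.0000·1/782 = 0.4540
solve Ax = b  →  x = [40.2098 39.3443 -194.9029]
2-norm of b is 4.6904; of x, 202.8594
with δb = [0.0032 0.0017 0.0048], A·Δx = δb → ‖Δx‖ = 0.4056
relative error = 0.0020
tightness: 0.0020 against a bound of 0.4540 (unrounded ratio ≈ 0.0044)

0.0020
0.4540


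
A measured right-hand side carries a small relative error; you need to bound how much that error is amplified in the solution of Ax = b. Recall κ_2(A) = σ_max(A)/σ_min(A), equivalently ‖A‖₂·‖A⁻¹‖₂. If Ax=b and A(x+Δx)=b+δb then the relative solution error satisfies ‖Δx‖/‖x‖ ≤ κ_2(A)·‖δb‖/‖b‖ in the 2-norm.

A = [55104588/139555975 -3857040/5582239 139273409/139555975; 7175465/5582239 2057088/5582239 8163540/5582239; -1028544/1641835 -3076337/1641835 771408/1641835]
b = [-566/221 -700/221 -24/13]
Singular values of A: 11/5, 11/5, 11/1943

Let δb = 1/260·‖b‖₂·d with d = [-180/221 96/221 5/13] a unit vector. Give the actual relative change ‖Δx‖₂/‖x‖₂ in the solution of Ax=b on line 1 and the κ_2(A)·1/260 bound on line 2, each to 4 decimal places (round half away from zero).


from the listed singular values, σ₁ = 11/5, σ_n = 11/1943
condition number: (11/5) ÷ (11/1943) = 388.6000
κ_2(A)·‖δb‖/‖b‖ = 1.4946
solve Ax = b  →  x = [-0.8112 0.8392 -1.6643]
‖b‖₂ = 4.4721 and ‖x‖₂ = 2.0328
δb = ε·‖b‖·d = [-0.0140 0.0075 0.0066]; solving A·Δx = δb gives ‖Δx‖ = 3.0382
relative error = 1.4946
tightness: 1.4946 against a bound of 1.4946; the bound is attained (ratio 1)

1.4946
1.4946


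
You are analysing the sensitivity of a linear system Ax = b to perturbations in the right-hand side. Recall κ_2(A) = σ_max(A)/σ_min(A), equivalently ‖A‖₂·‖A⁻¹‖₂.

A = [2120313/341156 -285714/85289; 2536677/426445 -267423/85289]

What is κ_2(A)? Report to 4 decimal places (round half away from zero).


216.2500

M = AᵀA = [256062858129/3459792400 -3414077667/86494810; -3414077667/86494810 182101725/8649481]. tr(M)=1138074561/11971600, det(M)=2313441/11971600
solving λ² − 1138074561/11971600·λ + 2313441/11971600 = 0 gives λ = 1521/16, 1521/748225
so κ_2 = √((1521/16) / (1521/748225)) = 216.2500


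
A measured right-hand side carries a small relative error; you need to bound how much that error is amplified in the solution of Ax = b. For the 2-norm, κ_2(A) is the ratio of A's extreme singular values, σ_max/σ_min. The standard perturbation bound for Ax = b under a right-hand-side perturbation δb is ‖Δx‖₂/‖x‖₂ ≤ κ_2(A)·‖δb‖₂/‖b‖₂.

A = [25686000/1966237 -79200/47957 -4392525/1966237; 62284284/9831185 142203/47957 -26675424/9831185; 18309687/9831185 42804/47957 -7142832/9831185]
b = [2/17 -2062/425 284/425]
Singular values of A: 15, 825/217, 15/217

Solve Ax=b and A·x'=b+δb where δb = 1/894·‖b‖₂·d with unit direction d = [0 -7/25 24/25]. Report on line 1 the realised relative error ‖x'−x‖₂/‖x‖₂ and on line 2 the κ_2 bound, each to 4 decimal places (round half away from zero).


largest singular value 15, smallest 15/217
κ = σ_max/σ_min = 15/(15/217) = 217.0000
worst-case relative error ≤ 217.0000 × 1/894 = 0.2427
solve Ax = b  →  x = [5.8214 10.1570 26.4803]
‖b‖₂ = 4.8990 and ‖x‖₂ = 28.9528
re-solving with b+δb shifts x by Δx of norm 0.0793
relative error = 0.0027
realised/bound (from unrounded values) ≈ 0.0113

0.0027
0.2427
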